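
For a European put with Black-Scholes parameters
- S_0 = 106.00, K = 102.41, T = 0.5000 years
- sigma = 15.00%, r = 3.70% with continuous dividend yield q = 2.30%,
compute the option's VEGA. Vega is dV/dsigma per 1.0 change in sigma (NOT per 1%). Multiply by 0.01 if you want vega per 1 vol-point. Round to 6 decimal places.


d1 = 0.4438719514; d2 = 0.3378059342
phi(d1) = 0.3615157435; exp(-qT) = 0.9885658722; exp(-rT) = 0.9816700746
Vega = S * exp(-qT) * phi(d1) * sqrt(T) = 106.0000 * 0.9885658722 * 0.3615157435 * 0.7071067812 = 26.786976

Answer: Vega = 26.786976


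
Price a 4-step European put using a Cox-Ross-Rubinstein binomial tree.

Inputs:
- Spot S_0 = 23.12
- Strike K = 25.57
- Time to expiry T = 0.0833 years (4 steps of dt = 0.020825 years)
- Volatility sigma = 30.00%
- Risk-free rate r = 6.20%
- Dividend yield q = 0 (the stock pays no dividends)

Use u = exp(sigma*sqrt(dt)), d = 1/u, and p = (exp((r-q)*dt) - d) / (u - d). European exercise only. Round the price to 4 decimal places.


dt = T/N = 0.020825
u = exp(sigma*sqrt(dt)) = 1.044243; d = 1/u = 0.957631
p = (exp((r-q)*dt) - d) / (u - d) = 0.504095
Discount per step: exp(-r*dt) = 0.998710
Stock lattice S(k, i) with i counting down-moves:
  k=0: S(0,0) = 23.1200
  k=1: S(1,0) = 24.1429; S(1,1) = 22.1404
  k=2: S(2,0) = 25.2111; S(2,1) = 23.1200; S(2,2) = 21.2024
  k=3: S(3,0) = 26.3265; S(3,1) = 24.1429; S(3,2) = 22.1404; S(3,3) = 20.3040
  k=4: S(4,0) = 27.4913; S(4,1) = 25.2111; S(4,2) = 23.1200; S(4,3) = 21.2024; S(4,4) = 19.4438
Terminal payoffs V(N, i) = max(K - S_T, 0):
  V(4,0) = 0.000000; V(4,1) = 0.358928; V(4,2) = 2.450000; V(4,3) = 4.367633; V(4,4) = 6.126213
Backward induction: V(k, i) = exp(-r*dt) * [p * V(k+1, i) + (1-p) * V(k+1, i+1)].
  V(3,0) = exp(-r*dt) * [p*0.000000 + (1-p)*0.358928] = 0.177764
  V(3,1) = exp(-r*dt) * [p*0.358928 + (1-p)*2.450000] = 1.394099
  V(3,2) = exp(-r*dt) * [p*2.450000 + (1-p)*4.367633] = 3.396575
  V(3,3) = exp(-r*dt) * [p*4.367633 + (1-p)*6.126213] = 5.232960
  V(2,0) = exp(-r*dt) * [p*0.177764 + (1-p)*1.394099] = 0.779943
  V(2,1) = exp(-r*dt) * [p*1.394099 + (1-p)*3.396575] = 2.384056
  V(2,2) = exp(-r*dt) * [p*3.396575 + (1-p)*5.232960] = 4.301689
  V(1,0) = exp(-r*dt) * [p*0.779943 + (1-p)*2.384056] = 1.573397
  V(1,1) = exp(-r*dt) * [p*2.384056 + (1-p)*4.301689] = 3.330716
  V(0,0) = exp(-r*dt) * [p*1.573397 + (1-p)*3.330716] = 2.441705

Answer: Price = V(0,0) = 2.4417


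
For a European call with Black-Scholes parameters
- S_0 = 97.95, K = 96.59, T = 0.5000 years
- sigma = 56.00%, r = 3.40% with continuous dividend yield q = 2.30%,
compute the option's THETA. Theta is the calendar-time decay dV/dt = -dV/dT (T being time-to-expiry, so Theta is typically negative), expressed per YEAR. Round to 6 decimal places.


Answer: Theta = -14.928728

Derivation:
d1 = 0.2471891971; d2 = -0.1487906004
phi(d1) = 0.3869383957; exp(-qT) = 0.9885658722; exp(-rT) = 0.9831436846
Theta = -S*exp(-qT)*phi(d1)*sigma/(2*sqrt(T)) - r*K*exp(-rT)*N(d2) + q*S*exp(-qT)*N(d1)
N(d1) = 0.5976190973; N(d2) = 0.4408594339; sqrt(T) = 0.7071067812
Term 1 = -97.9500 * 0.9885658722 * 0.3869383957 * 0.5600 / (2 * 0.7071067812) = -14.8362761940
Term 2 = -0.0340 * 96.5900 * 0.9831436846 * 0.4408594339 = -1.4234041102
Term 3 = 0.0230 * 97.9500 * 0.9885658722 * 0.5976190973 = 1.3309518890
Theta = -14.8362761940 + (-1.4234041102) + (1.3309518890) = -14.928728


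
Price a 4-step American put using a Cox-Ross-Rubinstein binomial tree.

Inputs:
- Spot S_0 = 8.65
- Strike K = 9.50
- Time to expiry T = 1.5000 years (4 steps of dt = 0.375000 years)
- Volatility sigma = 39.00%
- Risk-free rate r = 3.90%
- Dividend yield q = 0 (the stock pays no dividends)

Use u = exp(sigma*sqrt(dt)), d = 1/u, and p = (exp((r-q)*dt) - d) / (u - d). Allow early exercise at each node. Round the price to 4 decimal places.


Answer: Price = V(0,0) = 1.9505

Derivation:
dt = T/N = 0.375000
u = exp(sigma*sqrt(dt)) = 1.269757; d = 1/u = 0.787552
p = (exp((r-q)*dt) - d) / (u - d) = 0.471128
Discount per step: exp(-r*dt) = 0.985481
Stock lattice S(k, i) with i counting down-moves:
  k=0: S(0,0) = 8.6500
  k=1: S(1,0) = 10.9834; S(1,1) = 6.8123
  k=2: S(2,0) = 13.9462; S(2,1) = 8.6500; S(2,2) = 5.3651
  k=3: S(3,0) = 17.7083; S(3,1) = 10.9834; S(3,2) = 6.8123; S(3,3) = 4.2253
  k=4: S(4,0) = 22.4853; S(4,1) = 13.9462; S(4,2) = 8.6500; S(4,3) = 5.3651; S(4,4) = 3.3276
Terminal payoffs V(N, i) = max(K - S_T, 0):
  V(4,0) = 0.000000; V(4,1) = 0.000000; V(4,2) = 0.850000; V(4,3) = 4.134933; V(4,4) = 6.172377
Backward induction: V(k, i) = exp(-r*dt) * [p * V(k+1, i) + (1-p) * V(k+1, i+1)]; then take max(V_cont, immediate exercise) for American.
  V(3,0) = exp(-r*dt) * [p*0.000000 + (1-p)*0.000000] = 0.000000; exercise = 0.000000; V(3,0) = max -> 0.000000
  V(3,1) = exp(-r*dt) * [p*0.000000 + (1-p)*0.850000] = 0.443014; exercise = 0.000000; V(3,1) = max -> 0.443014
  V(3,2) = exp(-r*dt) * [p*0.850000 + (1-p)*4.134933] = 2.549744; exercise = 2.687671; V(3,2) = max -> 2.687671
  V(3,3) = exp(-r*dt) * [p*4.134933 + (1-p)*6.172377] = 5.136802; exercise = 5.274728; V(3,3) = max -> 5.274728
  V(2,0) = exp(-r*dt) * [p*0.000000 + (1-p)*0.443014] = 0.230896; exercise = 0.000000; V(2,0) = max -> 0.230896
  V(2,1) = exp(-r*dt) * [p*0.443014 + (1-p)*2.687671] = 1.606482; exercise = 0.850000; V(2,1) = max -> 1.606482
  V(2,2) = exp(-r*dt) * [p*2.687671 + (1-p)*5.274728] = 3.997007; exercise = 4.134933; V(2,2) = max -> 4.134933
  V(1,0) = exp(-r*dt) * [p*0.230896 + (1-p)*1.606482] = 0.944490; exercise = 0.000000; V(1,0) = max -> 0.944490
  V(1,1) = exp(-r*dt) * [p*1.606482 + (1-p)*4.134933] = 2.900970; exercise = 2.687671; V(1,1) = max -> 2.900970
  V(0,0) = exp(-r*dt) * [p*0.944490 + (1-p)*2.900970] = 1.950482; exercise = 0.850000; V(0,0) = max -> 1.950482


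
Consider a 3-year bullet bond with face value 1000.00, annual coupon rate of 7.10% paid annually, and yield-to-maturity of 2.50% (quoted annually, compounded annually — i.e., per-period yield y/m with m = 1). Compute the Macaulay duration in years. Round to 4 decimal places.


Coupon per period c = face * coupon_rate / m = 71.000000
Periods per year m = 1; per-period yield y/m = 0.025000
Number of cashflows N = 3
Cashflows (t years, CF_t, discount factor 1/(1+y/m)^(m*t), PV):
  t = 1.0000: CF_t = 71.000000, DF = 0.975610, PV = 69.268293
  t = 2.0000: CF_t = 71.000000, DF = 0.951814, PV = 67.578822
  t = 3.0000: CF_t = 1071.000000, DF = 0.928599, PV = 994.529969
Price P = sum_t PV_t = 1131.377084
Macaulay numerator sum_t t * PV_t:
  t * PV_t at t = 1.0000: 69.268293
  t * PV_t at t = 2.0000: 135.157644
  t * PV_t at t = 3.0000: 2983.589907
Macaulay duration D = (sum_t t * PV_t) / P = 3188.015844 / 1131.377084 = 2.817819

Answer: Macaulay duration = 2.8178 years


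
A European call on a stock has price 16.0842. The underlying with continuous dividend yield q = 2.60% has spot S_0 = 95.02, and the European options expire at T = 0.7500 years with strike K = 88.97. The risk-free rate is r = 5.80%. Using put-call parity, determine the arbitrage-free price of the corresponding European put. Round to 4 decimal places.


Put-call parity: C - P = S_0 * exp(-qT) - K * exp(-rT).
S_0 * exp(-qT) = 95.0200 * 0.98068890 = 93.18505882
K * exp(-rT) = 88.9700 * 0.95743255 = 85.18277434
P = C - S*exp(-qT) + K*exp(-rT)
P = 16.0842 - 93.18505882 + 85.18277434 = 8.0819

Answer: Put price = 8.0819


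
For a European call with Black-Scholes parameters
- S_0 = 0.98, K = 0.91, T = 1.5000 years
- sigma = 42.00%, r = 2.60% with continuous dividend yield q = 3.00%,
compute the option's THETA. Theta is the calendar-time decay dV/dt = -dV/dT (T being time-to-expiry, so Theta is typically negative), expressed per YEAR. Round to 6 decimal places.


d1 = 0.3896010097; d2 = -0.1247918363
phi(d1) = 0.3697851911; exp(-qT) = 0.9559974818; exp(-rT) = 0.9617507091
Theta = -S*exp(-qT)*phi(d1)*sigma/(2*sqrt(T)) - r*K*exp(-rT)*N(d2) + q*S*exp(-qT)*N(d1)
N(d1) = 0.6515841973; N(d2) = 0.4503441753; sqrt(T) = 1.2247448714
Term 1 = -0.9800 * 0.9559974818 * 0.3697851911 * 0.4200 / (2 * 1.2247448714) = -0.0594026752
Term 2 = -0.0260 * 0.9100 * 0.9617507091 * 0.4503441753 = -0.0102475915
Term 3 = 0.0300 * 0.9800 * 0.9559974818 * 0.6515841973 = 0.0183136378
Theta = -0.0594026752 + (-0.0102475915) + (0.0183136378) = -0.051337

Answer: Theta = -0.051337


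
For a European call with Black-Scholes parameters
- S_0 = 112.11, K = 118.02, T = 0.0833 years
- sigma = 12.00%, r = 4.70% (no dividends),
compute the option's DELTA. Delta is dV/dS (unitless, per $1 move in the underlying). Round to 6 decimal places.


d1 = -1.3529650462; d2 = -1.3875991335
phi(d1) = 0.1597419239; exp(-qT) = 1.0000000000; exp(-rT) = 0.9960925540
N(d1) = 0.0880333986
Delta = exp(-qT) * N(d1) = 1.0000000000 * 0.0880333986 = 0.088033

Answer: Delta = 0.088033


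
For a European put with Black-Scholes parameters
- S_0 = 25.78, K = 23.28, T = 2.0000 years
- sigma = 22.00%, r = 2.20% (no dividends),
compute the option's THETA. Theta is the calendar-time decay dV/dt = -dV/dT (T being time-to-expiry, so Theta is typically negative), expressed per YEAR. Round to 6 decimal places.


Answer: Theta = -0.473390

Derivation:
d1 = 0.6248393255; d2 = 0.3137123418
phi(d1) = 0.3281939204; exp(-qT) = 1.0000000000; exp(-rT) = 0.9569539575
Theta = -S*exp(-qT)*phi(d1)*sigma/(2*sqrt(T)) + r*K*exp(-rT)*N(-d2) - q*S*exp(-qT)*N(-d1)
N(-d1) = 0.2660382588; N(-d2) = 0.3768697631; sqrt(T) = 1.4142135624
Term 1 = -25.7800 * 1.0000000000 * 0.3281939204 * 0.2200 / (2 * 1.4142135624) = -0.6580988503
Term 2 = 0.0220 * 23.2800 * 0.9569539575 * 0.3768697631 = 0.1847089733
Term 3 = 0 (no dividend yield, q = 0)
Theta = -0.6580988503 + (0.1847089733) + (0.0000000000) = -0.473390


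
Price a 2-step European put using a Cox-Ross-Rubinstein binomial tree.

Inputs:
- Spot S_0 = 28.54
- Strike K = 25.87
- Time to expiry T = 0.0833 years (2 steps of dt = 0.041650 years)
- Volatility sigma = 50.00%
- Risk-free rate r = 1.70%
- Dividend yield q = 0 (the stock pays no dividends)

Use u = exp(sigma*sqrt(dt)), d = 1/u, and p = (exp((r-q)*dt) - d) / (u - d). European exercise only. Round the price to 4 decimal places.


dt = T/N = 0.041650
u = exp(sigma*sqrt(dt)) = 1.107430; d = 1/u = 0.902992
p = (exp((r-q)*dt) - d) / (u - d) = 0.477976
Discount per step: exp(-r*dt) = 0.999292
Stock lattice S(k, i) with i counting down-moves:
  k=0: S(0,0) = 28.5400
  k=1: S(1,0) = 31.6060; S(1,1) = 25.7714
  k=2: S(2,0) = 35.0015; S(2,1) = 28.5400; S(2,2) = 23.2714
Terminal payoffs V(N, i) = max(K - S_T, 0):
  V(2,0) = 0.000000; V(2,1) = 0.000000; V(2,2) = 2.598643
Backward induction: V(k, i) = exp(-r*dt) * [p * V(k+1, i) + (1-p) * V(k+1, i+1)].
  V(1,0) = exp(-r*dt) * [p*0.000000 + (1-p)*0.000000] = 0.000000
  V(1,1) = exp(-r*dt) * [p*0.000000 + (1-p)*2.598643] = 1.355593
  V(0,0) = exp(-r*dt) * [p*0.000000 + (1-p)*1.355593] = 0.707151

Answer: Price = V(0,0) = 0.7072


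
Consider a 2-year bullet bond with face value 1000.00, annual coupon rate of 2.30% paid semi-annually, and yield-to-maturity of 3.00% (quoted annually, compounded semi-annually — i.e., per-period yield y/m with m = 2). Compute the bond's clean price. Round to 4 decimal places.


Coupon per period c = face * coupon_rate / m = 11.500000
Periods per year m = 2; per-period yield y/m = 0.015000
Number of cashflows N = 4
Cashflows (t years, CF_t, discount factor 1/(1+y/m)^(m*t), PV):
  t = 0.5000: CF_t = 11.500000, DF = 0.985222, PV = 11.330049
  t = 1.0000: CF_t = 11.500000, DF = 0.970662, PV = 11.162610
  t = 1.5000: CF_t = 11.500000, DF = 0.956317, PV = 10.997645
  t = 2.0000: CF_t = 1011.500000, DF = 0.942184, PV = 953.019349
Price P = sum_t PV_t = 986.509654

Answer: Price = 986.5097


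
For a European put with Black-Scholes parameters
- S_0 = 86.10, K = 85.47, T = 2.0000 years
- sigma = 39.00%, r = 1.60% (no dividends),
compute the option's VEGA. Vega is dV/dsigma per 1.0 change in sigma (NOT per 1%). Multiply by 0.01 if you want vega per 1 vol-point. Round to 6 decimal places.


d1 = 0.3471059805; d2 = -0.2044373088
phi(d1) = 0.3756190500; exp(-qT) = 1.0000000000; exp(-rT) = 0.9685065821
Vega = S * exp(-qT) * phi(d1) * sqrt(T) = 86.1000 * 1.0000000000 * 0.3756190500 * 1.4142135624 = 45.736798

Answer: Vega = 45.736798


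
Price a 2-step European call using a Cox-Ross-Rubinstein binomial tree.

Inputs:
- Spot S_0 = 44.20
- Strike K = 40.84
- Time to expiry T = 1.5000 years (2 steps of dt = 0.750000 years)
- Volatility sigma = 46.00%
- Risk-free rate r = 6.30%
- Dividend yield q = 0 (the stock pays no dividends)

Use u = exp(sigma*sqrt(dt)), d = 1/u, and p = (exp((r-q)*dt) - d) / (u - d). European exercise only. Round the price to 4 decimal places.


dt = T/N = 0.750000
u = exp(sigma*sqrt(dt)) = 1.489398; d = 1/u = 0.671412
p = (exp((r-q)*dt) - d) / (u - d) = 0.460854
Discount per step: exp(-r*dt) = 0.953849
Stock lattice S(k, i) with i counting down-moves:
  k=0: S(0,0) = 44.2000
  k=1: S(1,0) = 65.8314; S(1,1) = 29.6764
  k=2: S(2,0) = 98.0491; S(2,1) = 44.2000; S(2,2) = 19.9251
Terminal payoffs V(N, i) = max(S_T - K, 0):
  V(2,0) = 57.209079; V(2,1) = 3.360000; V(2,2) = 0.000000
Backward induction: V(k, i) = exp(-r*dt) * [p * V(k+1, i) + (1-p) * V(k+1, i+1)].
  V(1,0) = exp(-r*dt) * [p*57.209079 + (1-p)*3.360000] = 26.876181
  V(1,1) = exp(-r*dt) * [p*3.360000 + (1-p)*0.000000] = 1.477006
  V(0,0) = exp(-r*dt) * [p*26.876181 + (1-p)*1.477006] = 12.573937

Answer: Price = V(0,0) = 12.5739


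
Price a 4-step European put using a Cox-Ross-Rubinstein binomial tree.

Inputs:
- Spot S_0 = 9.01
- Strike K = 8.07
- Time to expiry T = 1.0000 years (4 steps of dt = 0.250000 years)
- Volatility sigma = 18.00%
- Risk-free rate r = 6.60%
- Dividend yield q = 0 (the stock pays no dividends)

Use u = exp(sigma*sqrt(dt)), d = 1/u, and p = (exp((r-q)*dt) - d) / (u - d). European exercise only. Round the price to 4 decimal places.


Answer: Price = V(0,0) = 0.1496

Derivation:
dt = T/N = 0.250000
u = exp(sigma*sqrt(dt)) = 1.094174; d = 1/u = 0.913931
p = (exp((r-q)*dt) - d) / (u - d) = 0.569818
Discount per step: exp(-r*dt) = 0.983635
Stock lattice S(k, i) with i counting down-moves:
  k=0: S(0,0) = 9.0100
  k=1: S(1,0) = 9.8585; S(1,1) = 8.2345
  k=2: S(2,0) = 10.7869; S(2,1) = 9.0100; S(2,2) = 7.5258
  k=3: S(3,0) = 11.8028; S(3,1) = 9.8585; S(3,2) = 8.2345; S(3,3) = 6.8780
  k=4: S(4,0) = 12.9143; S(4,1) = 10.7869; S(4,2) = 9.0100; S(4,3) = 7.5258; S(4,4) = 6.2861
Terminal payoffs V(N, i) = max(K - S_T, 0):
  V(4,0) = 0.000000; V(4,1) = 0.000000; V(4,2) = 0.000000; V(4,3) = 0.544215; V(4,4) = 1.783936
Backward induction: V(k, i) = exp(-r*dt) * [p * V(k+1, i) + (1-p) * V(k+1, i+1)].
  V(3,0) = exp(-r*dt) * [p*0.000000 + (1-p)*0.000000] = 0.000000
  V(3,1) = exp(-r*dt) * [p*0.000000 + (1-p)*0.000000] = 0.000000
  V(3,2) = exp(-r*dt) * [p*0.000000 + (1-p)*0.544215] = 0.230281
  V(3,3) = exp(-r*dt) * [p*0.544215 + (1-p)*1.783936] = 1.059888
  V(2,0) = exp(-r*dt) * [p*0.000000 + (1-p)*0.000000] = 0.000000
  V(2,1) = exp(-r*dt) * [p*0.000000 + (1-p)*0.230281] = 0.097442
  V(2,2) = exp(-r*dt) * [p*0.230281 + (1-p)*1.059888] = 0.577555
  V(1,0) = exp(-r*dt) * [p*0.000000 + (1-p)*0.097442] = 0.041232
  V(1,1) = exp(-r*dt) * [p*0.097442 + (1-p)*0.577555] = 0.299003
  V(0,0) = exp(-r*dt) * [p*0.041232 + (1-p)*0.299003] = 0.149631


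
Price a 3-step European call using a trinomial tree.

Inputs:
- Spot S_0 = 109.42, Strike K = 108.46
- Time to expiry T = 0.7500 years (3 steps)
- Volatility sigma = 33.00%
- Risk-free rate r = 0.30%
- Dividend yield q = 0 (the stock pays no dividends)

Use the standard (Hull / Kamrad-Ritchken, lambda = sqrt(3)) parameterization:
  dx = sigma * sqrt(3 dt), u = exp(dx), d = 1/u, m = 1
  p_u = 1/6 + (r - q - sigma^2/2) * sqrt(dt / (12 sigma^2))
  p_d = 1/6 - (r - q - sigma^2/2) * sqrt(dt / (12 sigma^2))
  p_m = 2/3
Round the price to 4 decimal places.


Answer: Price = V(0,0) = 11.9373

Derivation:
dt = T/N = 0.250000; dx = sigma*sqrt(3*dt) = 0.285788
u = exp(dx) = 1.330811; d = 1/u = 0.751422
p_u = 0.144163, p_m = 0.666667, p_d = 0.189170
Discount per step: exp(-r*dt) = 0.999250
Stock lattice S(k, j) with j the centered position index:
  k=0: S(0,+0) = 109.4200
  k=1: S(1,-1) = 82.2206; S(1,+0) = 109.4200; S(1,+1) = 145.6173
  k=2: S(2,-2) = 61.7823; S(2,-1) = 82.2206; S(2,+0) = 109.4200; S(2,+1) = 145.6173; S(2,+2) = 193.7891
  k=3: S(3,-3) = 46.4246; S(3,-2) = 61.7823; S(3,-1) = 82.2206; S(3,+0) = 109.4200; S(3,+1) = 145.6173; S(3,+2) = 193.7891; S(3,+3) = 257.8966
Terminal payoffs V(N, j) = max(S_T - K, 0):
  V(3,-3) = 0.000000; V(3,-2) = 0.000000; V(3,-1) = 0.000000; V(3,+0) = 0.960000; V(3,+1) = 37.157318; V(3,+2) = 85.329100; V(3,+3) = 149.436628
Backward induction: V(k, j) = exp(-r*dt) * [p_u * V(k+1, j+1) + p_m * V(k+1, j) + p_d * V(k+1, j-1)]
  V(2,-2) = exp(-r*dt) * [p_u*0.000000 + p_m*0.000000 + p_d*0.000000] = 0.000000
  V(2,-1) = exp(-r*dt) * [p_u*0.960000 + p_m*0.000000 + p_d*0.000000] = 0.138293
  V(2,+0) = exp(-r*dt) * [p_u*37.157318 + p_m*0.960000 + p_d*0.000000] = 5.992219
  V(2,+1) = exp(-r*dt) * [p_u*85.329100 + p_m*37.157318 + p_d*0.960000] = 37.226528
  V(2,+2) = exp(-r*dt) * [p_u*149.436628 + p_m*85.329100 + p_d*37.157318] = 85.394306
  V(1,-1) = exp(-r*dt) * [p_u*5.992219 + p_m*0.138293 + p_d*0.000000] = 0.955336
  V(1,+0) = exp(-r*dt) * [p_u*37.226528 + p_m*5.992219 + p_d*0.138293] = 9.380628
  V(1,+1) = exp(-r*dt) * [p_u*85.394306 + p_m*37.226528 + p_d*5.992219] = 38.233260
  V(0,+0) = exp(-r*dt) * [p_u*38.233260 + p_m*9.380628 + p_d*0.955336] = 11.937343


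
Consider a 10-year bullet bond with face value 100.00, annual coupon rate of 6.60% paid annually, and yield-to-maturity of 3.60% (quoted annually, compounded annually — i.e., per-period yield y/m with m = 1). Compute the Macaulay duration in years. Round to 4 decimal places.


Answer: Macaulay duration = 7.9037 years

Derivation:
Coupon per period c = face * coupon_rate / m = 6.600000
Periods per year m = 1; per-period yield y/m = 0.036000
Number of cashflows N = 10
Cashflows (t years, CF_t, discount factor 1/(1+y/m)^(m*t), PV):
  t = 1.0000: CF_t = 6.600000, DF = 0.965251, PV = 6.370656
  t = 2.0000: CF_t = 6.600000, DF = 0.931709, PV = 6.149282
  t = 3.0000: CF_t = 6.600000, DF = 0.899333, PV = 5.935601
  t = 4.0000: CF_t = 6.600000, DF = 0.868082, PV = 5.729344
  t = 5.0000: CF_t = 6.600000, DF = 0.837917, PV = 5.530255
  t = 6.0000: CF_t = 6.600000, DF = 0.808801, PV = 5.338084
  t = 7.0000: CF_t = 6.600000, DF = 0.780696, PV = 5.152591
  t = 8.0000: CF_t = 6.600000, DF = 0.753567, PV = 4.973543
  t = 9.0000: CF_t = 6.600000, DF = 0.727381, PV = 4.800717
  t = 10.0000: CF_t = 106.600000, DF = 0.702106, PV = 74.844458
Price P = sum_t PV_t = 124.824532
Macaulay numerator sum_t t * PV_t:
  t * PV_t at t = 1.0000: 6.370656
  t * PV_t at t = 2.0000: 12.298564
  t * PV_t at t = 3.0000: 17.806802
  t * PV_t at t = 4.0000: 22.917377
  t * PV_t at t = 5.0000: 27.651275
  t * PV_t at t = 6.0000: 32.028504
  t * PV_t at t = 7.0000: 36.068135
  t * PV_t at t = 8.0000: 39.788345
  t * PV_t at t = 9.0000: 43.206456
  t * PV_t at t = 10.0000: 748.444585
Macaulay duration D = (sum_t t * PV_t) / P = 986.580700 / 124.824532 = 7.903740


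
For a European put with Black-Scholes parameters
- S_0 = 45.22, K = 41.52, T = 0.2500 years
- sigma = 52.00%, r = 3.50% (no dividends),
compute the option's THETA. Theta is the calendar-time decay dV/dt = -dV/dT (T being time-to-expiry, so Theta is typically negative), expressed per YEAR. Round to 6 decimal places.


d1 = 0.4919778000; d2 = 0.2319778000
phi(d1) = 0.3534689579; exp(-qT) = 1.0000000000; exp(-rT) = 0.9912881698
Theta = -S*exp(-qT)*phi(d1)*sigma/(2*sqrt(T)) + r*K*exp(-rT)*N(-d2) - q*S*exp(-qT)*N(-d1)
N(-d1) = 0.3113675187; N(-d2) = 0.4082776283; sqrt(T) = 0.5000000000
Term 1 = -45.2200 * 1.0000000000 * 0.3534689579 * 0.5200 / (2 * 0.5000000000) = -8.3116104636
Term 2 = 0.0350 * 41.5200 * 0.9912881698 * 0.4082776283 = 0.5881402418
Term 3 = 0 (no dividend yield, q = 0)
Theta = -8.3116104636 + (0.5881402418) + (0.0000000000) = -7.723470

Answer: Theta = -7.723470


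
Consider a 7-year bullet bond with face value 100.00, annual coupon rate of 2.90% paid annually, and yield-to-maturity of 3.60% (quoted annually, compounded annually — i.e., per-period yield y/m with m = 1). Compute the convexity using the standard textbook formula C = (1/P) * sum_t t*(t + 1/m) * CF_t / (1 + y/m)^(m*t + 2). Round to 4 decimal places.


Coupon per period c = face * coupon_rate / m = 2.900000
Periods per year m = 1; per-period yield y/m = 0.036000
Number of cashflows N = 7
Cashflows (t years, CF_t, discount factor 1/(1+y/m)^(m*t), PV):
  t = 1.0000: CF_t = 2.900000, DF = 0.965251, PV = 2.799228
  t = 2.0000: CF_t = 2.900000, DF = 0.931709, PV = 2.701957
  t = 3.0000: CF_t = 2.900000, DF = 0.899333, PV = 2.608067
  t = 4.0000: CF_t = 2.900000, DF = 0.868082, PV = 2.517439
  t = 5.0000: CF_t = 2.900000, DF = 0.837917, PV = 2.429961
  t = 6.0000: CF_t = 2.900000, DF = 0.808801, PV = 2.345522
  t = 7.0000: CF_t = 102.900000, DF = 0.780696, PV = 80.333574
Price P = sum_t PV_t = 95.735747
Convexity numerator sum_t t*(t + 1/m) * CF_t / (1+y/m)^(m*t + 2):
  t = 1.0000: term = 5.216134
  t = 2.0000: term = 15.104635
  t = 3.0000: term = 29.159526
  t = 4.0000: term = 46.910435
  t = 5.0000: term = 67.920514
  t = 6.0000: term = 91.784479
  t = 7.0000: term = 4191.462675
Convexity = (1/P) * sum = 4447.558398 / 95.735747 = 46.456611

Answer: Convexity = 46.4566


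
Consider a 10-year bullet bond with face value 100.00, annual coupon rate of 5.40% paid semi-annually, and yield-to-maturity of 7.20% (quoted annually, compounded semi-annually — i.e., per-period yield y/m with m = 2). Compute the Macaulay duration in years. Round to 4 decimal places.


Coupon per period c = face * coupon_rate / m = 2.700000
Periods per year m = 2; per-period yield y/m = 0.036000
Number of cashflows N = 20
Cashflows (t years, CF_t, discount factor 1/(1+y/m)^(m*t), PV):
  t = 0.5000: CF_t = 2.700000, DF = 0.965251, PV = 2.606178
  t = 1.0000: CF_t = 2.700000, DF = 0.931709, PV = 2.515615
  t = 1.5000: CF_t = 2.700000, DF = 0.899333, PV = 2.428200
  t = 2.0000: CF_t = 2.700000, DF = 0.868082, PV = 2.343823
  t = 2.5000: CF_t = 2.700000, DF = 0.837917, PV = 2.262377
  t = 3.0000: CF_t = 2.700000, DF = 0.808801, PV = 2.183762
  t = 3.5000: CF_t = 2.700000, DF = 0.780696, PV = 2.107878
  t = 4.0000: CF_t = 2.700000, DF = 0.753567, PV = 2.034631
  t = 4.5000: CF_t = 2.700000, DF = 0.727381, PV = 1.963930
  t = 5.0000: CF_t = 2.700000, DF = 0.702106, PV = 1.895685
  t = 5.5000: CF_t = 2.700000, DF = 0.677708, PV = 1.829812
  t = 6.0000: CF_t = 2.700000, DF = 0.654158, PV = 1.766228
  t = 6.5000: CF_t = 2.700000, DF = 0.631427, PV = 1.704853
  t = 7.0000: CF_t = 2.700000, DF = 0.609486, PV = 1.645611
  t = 7.5000: CF_t = 2.700000, DF = 0.588307, PV = 1.588428
  t = 8.0000: CF_t = 2.700000, DF = 0.567863, PV = 1.533231
  t = 8.5000: CF_t = 2.700000, DF = 0.548131, PV = 1.479953
  t = 9.0000: CF_t = 2.700000, DF = 0.529084, PV = 1.428526
  t = 9.5000: CF_t = 2.700000, DF = 0.510699, PV = 1.378886
  t = 10.0000: CF_t = 102.700000, DF = 0.492952, PV = 50.626201
Price P = sum_t PV_t = 87.323807
Macaulay numerator sum_t t * PV_t:
  t * PV_t at t = 0.5000: 1.303089
  t * PV_t at t = 1.0000: 2.515615
  t * PV_t at t = 1.5000: 3.642300
  t * PV_t at t = 2.0000: 4.687645
  t * PV_t at t = 2.5000: 5.655943
  t * PV_t at t = 3.0000: 6.551285
  t * PV_t at t = 3.5000: 7.377573
  t * PV_t at t = 4.0000: 8.138525
  t * PV_t at t = 4.5000: 8.837684
  t * PV_t at t = 5.0000: 9.478426
  t * PV_t at t = 5.5000: 10.063966
  t * PV_t at t = 6.0000: 10.597366
  t * PV_t at t = 6.5000: 11.081545
  t * PV_t at t = 7.0000: 11.519277
  t * PV_t at t = 7.5000: 11.913207
  t * PV_t at t = 8.0000: 12.265850
  t * PV_t at t = 8.5000: 12.579600
  t * PV_t at t = 9.0000: 12.856735
  t * PV_t at t = 9.5000: 13.099418
  t * PV_t at t = 10.0000: 506.262006
Macaulay duration D = (sum_t t * PV_t) / P = 670.427056 / 87.323807 = 7.677483

Answer: Macaulay duration = 7.6775 years


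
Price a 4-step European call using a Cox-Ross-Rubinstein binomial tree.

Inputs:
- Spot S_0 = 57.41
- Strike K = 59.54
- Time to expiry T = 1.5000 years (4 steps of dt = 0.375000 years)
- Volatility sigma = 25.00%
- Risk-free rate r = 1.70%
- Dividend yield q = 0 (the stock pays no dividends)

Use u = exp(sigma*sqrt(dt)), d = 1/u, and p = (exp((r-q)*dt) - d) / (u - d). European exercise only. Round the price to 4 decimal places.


Answer: Price = V(0,0) = 6.6329

Derivation:
dt = T/N = 0.375000
u = exp(sigma*sqrt(dt)) = 1.165433; d = 1/u = 0.858050
p = (exp((r-q)*dt) - d) / (u - d) = 0.482607
Discount per step: exp(-r*dt) = 0.993645
Stock lattice S(k, i) with i counting down-moves:
  k=0: S(0,0) = 57.4100
  k=1: S(1,0) = 66.9075; S(1,1) = 49.2606
  k=2: S(2,0) = 77.9763; S(2,1) = 57.4100; S(2,2) = 42.2681
  k=3: S(3,0) = 90.8762; S(3,1) = 66.9075; S(3,2) = 49.2606; S(3,3) = 36.2681
  k=4: S(4,0) = 105.9101; S(4,1) = 77.9763; S(4,2) = 57.4100; S(4,3) = 42.2681; S(4,4) = 31.1199
Terminal payoffs V(N, i) = max(S_T - K, 0):
  V(4,0) = 46.370134; V(4,1) = 18.436283; V(4,2) = 0.000000; V(4,3) = 0.000000; V(4,4) = 0.000000
Backward induction: V(k, i) = exp(-r*dt) * [p * V(k+1, i) + (1-p) * V(k+1, i+1)].
  V(3,0) = exp(-r*dt) * [p*46.370134 + (1-p)*18.436283] = 31.714532
  V(3,1) = exp(-r*dt) * [p*18.436283 + (1-p)*0.000000] = 8.840940
  V(3,2) = exp(-r*dt) * [p*0.000000 + (1-p)*0.000000] = 0.000000
  V(3,3) = exp(-r*dt) * [p*0.000000 + (1-p)*0.000000] = 0.000000
  V(2,0) = exp(-r*dt) * [p*31.714532 + (1-p)*8.840940] = 19.753567
  V(2,1) = exp(-r*dt) * [p*8.840940 + (1-p)*0.000000] = 4.239587
  V(2,2) = exp(-r*dt) * [p*0.000000 + (1-p)*0.000000] = 0.000000
  V(1,0) = exp(-r*dt) * [p*19.753567 + (1-p)*4.239587] = 11.652224
  V(1,1) = exp(-r*dt) * [p*4.239587 + (1-p)*0.000000] = 2.033053
  V(0,0) = exp(-r*dt) * [p*11.652224 + (1-p)*2.033053] = 6.632913


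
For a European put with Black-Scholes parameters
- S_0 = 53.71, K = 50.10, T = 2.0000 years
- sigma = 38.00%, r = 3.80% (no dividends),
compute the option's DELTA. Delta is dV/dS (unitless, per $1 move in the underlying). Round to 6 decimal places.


Answer: Delta = -0.294739

Derivation:
d1 = 0.5395935491; d2 = 0.0021923954
phi(d1) = 0.3448936631; exp(-qT) = 1.0000000000; exp(-rT) = 0.9268162066
N(-d1) = 0.2947386832
Delta = -exp(-qT) * N(-d1) = -1.0000000000 * 0.2947386832 = -0.294739


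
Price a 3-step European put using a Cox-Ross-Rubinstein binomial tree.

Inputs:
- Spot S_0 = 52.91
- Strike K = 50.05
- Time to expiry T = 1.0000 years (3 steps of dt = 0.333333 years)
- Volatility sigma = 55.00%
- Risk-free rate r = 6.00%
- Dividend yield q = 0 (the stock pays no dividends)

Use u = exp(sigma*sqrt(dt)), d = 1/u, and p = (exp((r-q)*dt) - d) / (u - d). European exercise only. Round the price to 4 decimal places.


dt = T/N = 0.333333
u = exp(sigma*sqrt(dt)) = 1.373748; d = 1/u = 0.727936
p = (exp((r-q)*dt) - d) / (u - d) = 0.452555
Discount per step: exp(-r*dt) = 0.980199
Stock lattice S(k, i) with i counting down-moves:
  k=0: S(0,0) = 52.9100
  k=1: S(1,0) = 72.6850; S(1,1) = 38.5151
  k=2: S(2,0) = 99.8509; S(2,1) = 52.9100; S(2,2) = 28.0365
  k=3: S(3,0) = 137.1699; S(3,1) = 72.6850; S(3,2) = 38.5151; S(3,3) = 20.4088
Terminal payoffs V(N, i) = max(K - S_T, 0):
  V(3,0) = 0.000000; V(3,1) = 0.000000; V(3,2) = 11.534926; V(3,3) = 29.641236
Backward induction: V(k, i) = exp(-r*dt) * [p * V(k+1, i) + (1-p) * V(k+1, i+1)].
  V(2,0) = exp(-r*dt) * [p*0.000000 + (1-p)*0.000000] = 0.000000
  V(2,1) = exp(-r*dt) * [p*0.000000 + (1-p)*11.534926] = 6.189694
  V(2,2) = exp(-r*dt) * [p*11.534926 + (1-p)*29.641236] = 21.022448
  V(1,0) = exp(-r*dt) * [p*0.000000 + (1-p)*6.189694] = 3.321418
  V(1,1) = exp(-r*dt) * [p*6.189694 + (1-p)*21.022448] = 14.026454
  V(0,0) = exp(-r*dt) * [p*3.321418 + (1-p)*14.026454] = 9.000022

Answer: Price = V(0,0) = 9.0000


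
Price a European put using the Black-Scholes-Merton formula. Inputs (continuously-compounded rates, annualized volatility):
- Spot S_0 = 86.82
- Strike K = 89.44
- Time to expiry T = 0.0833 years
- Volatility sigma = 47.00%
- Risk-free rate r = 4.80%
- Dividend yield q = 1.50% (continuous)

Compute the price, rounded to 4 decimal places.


d1 = (ln(S/K) + (r - q + 0.5*sigma^2) * T) / (sigma * sqrt(T)) = -0.13108435
d2 = d1 - sigma * sqrt(T) = -0.26673452
exp(-rT) = 0.99600958; exp(-qT) = 0.99875128
P = K * exp(-rT) * N(-d2) - S_0 * exp(-qT) * N(-d1)
N(-d1) = 0.55214571; N(-d2) = 0.60516321
P = 89.4400 * 0.99600958 * 0.60516321 - 86.8200 * 0.99875128 * 0.55214571 = 6.0324

Answer: Price = 6.0324


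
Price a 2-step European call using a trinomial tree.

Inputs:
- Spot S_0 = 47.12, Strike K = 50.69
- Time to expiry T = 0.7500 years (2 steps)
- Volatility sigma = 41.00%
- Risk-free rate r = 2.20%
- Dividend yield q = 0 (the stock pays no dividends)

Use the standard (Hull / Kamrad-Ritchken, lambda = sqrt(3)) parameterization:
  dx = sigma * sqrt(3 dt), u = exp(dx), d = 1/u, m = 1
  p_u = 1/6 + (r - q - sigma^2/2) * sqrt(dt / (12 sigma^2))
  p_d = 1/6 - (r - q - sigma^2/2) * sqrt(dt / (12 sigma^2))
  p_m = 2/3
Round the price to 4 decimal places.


Answer: Price = V(0,0) = 5.2442

Derivation:
dt = T/N = 0.375000; dx = sigma*sqrt(3*dt) = 0.434871
u = exp(dx) = 1.544763; d = 1/u = 0.647348
p_u = 0.139913, p_m = 0.666667, p_d = 0.193420
Discount per step: exp(-r*dt) = 0.991784
Stock lattice S(k, j) with j the centered position index:
  k=0: S(0,+0) = 47.1200
  k=1: S(1,-1) = 30.5031; S(1,+0) = 47.1200; S(1,+1) = 72.7892
  k=2: S(2,-2) = 19.7461; S(2,-1) = 30.5031; S(2,+0) = 47.1200; S(2,+1) = 72.7892; S(2,+2) = 112.4422
Terminal payoffs V(N, j) = max(S_T - K, 0):
  V(2,-2) = 0.000000; V(2,-1) = 0.000000; V(2,+0) = 0.000000; V(2,+1) = 22.099245; V(2,+2) = 61.752151
Backward induction: V(k, j) = exp(-r*dt) * [p_u * V(k+1, j+1) + p_m * V(k+1, j) + p_d * V(k+1, j-1)]
  V(1,-1) = exp(-r*dt) * [p_u*0.000000 + p_m*0.000000 + p_d*0.000000] = 0.000000
  V(1,+0) = exp(-r*dt) * [p_u*22.099245 + p_m*0.000000 + p_d*0.000000] = 3.066568
  V(1,+1) = exp(-r*dt) * [p_u*61.752151 + p_m*22.099245 + p_d*0.000000] = 23.180728
  V(0,+0) = exp(-r*dt) * [p_u*23.180728 + p_m*3.066568 + p_d*0.000000] = 5.244221


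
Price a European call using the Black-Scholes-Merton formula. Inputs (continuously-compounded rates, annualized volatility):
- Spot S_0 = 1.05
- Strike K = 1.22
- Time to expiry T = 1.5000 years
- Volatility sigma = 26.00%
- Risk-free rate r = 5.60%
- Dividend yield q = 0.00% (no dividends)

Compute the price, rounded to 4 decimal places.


d1 = (ln(S/K) + (r - q + 0.5*sigma^2) * T) / (sigma * sqrt(T)) = -0.04823829
d2 = d1 - sigma * sqrt(T) = -0.36667195
exp(-rT) = 0.91943126; exp(-qT) = 1.00000000
C = S_0 * exp(-qT) * N(d1) - K * exp(-rT) * N(d2)
N(d1) = 0.48076317; N(d2) = 0.35693186
C = 1.0500 * 1.00000000 * 0.48076317 - 1.2200 * 0.91943126 * 0.35693186 = 0.1044

Answer: Price = 0.1044


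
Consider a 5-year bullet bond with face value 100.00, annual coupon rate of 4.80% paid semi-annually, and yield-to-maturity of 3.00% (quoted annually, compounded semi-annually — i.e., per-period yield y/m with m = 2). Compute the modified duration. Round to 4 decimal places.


Answer: Modified duration = 4.4607

Derivation:
Coupon per period c = face * coupon_rate / m = 2.400000
Periods per year m = 2; per-period yield y/m = 0.015000
Number of cashflows N = 10
Cashflows (t years, CF_t, discount factor 1/(1+y/m)^(m*t), PV):
  t = 0.5000: CF_t = 2.400000, DF = 0.985222, PV = 2.364532
  t = 1.0000: CF_t = 2.400000, DF = 0.970662, PV = 2.329588
  t = 1.5000: CF_t = 2.400000, DF = 0.956317, PV = 2.295161
  t = 2.0000: CF_t = 2.400000, DF = 0.942184, PV = 2.261242
  t = 2.5000: CF_t = 2.400000, DF = 0.928260, PV = 2.227825
  t = 3.0000: CF_t = 2.400000, DF = 0.914542, PV = 2.194901
  t = 3.5000: CF_t = 2.400000, DF = 0.901027, PV = 2.162464
  t = 4.0000: CF_t = 2.400000, DF = 0.887711, PV = 2.130507
  t = 4.5000: CF_t = 2.400000, DF = 0.874592, PV = 2.099021
  t = 5.0000: CF_t = 102.400000, DF = 0.861667, PV = 88.234725
Price P = sum_t PV_t = 108.299966
First compute Macaulay numerator sum_t t * PV_t:
  t * PV_t at t = 0.5000: 1.182266
  t * PV_t at t = 1.0000: 2.329588
  t * PV_t at t = 1.5000: 3.442741
  t * PV_t at t = 2.0000: 4.522484
  t * PV_t at t = 2.5000: 5.569562
  t * PV_t at t = 3.0000: 6.584704
  t * PV_t at t = 3.5000: 7.568625
  t * PV_t at t = 4.0000: 8.522027
  t * PV_t at t = 4.5000: 9.445596
  t * PV_t at t = 5.0000: 441.173623
Macaulay duration D = 490.341216 / 108.299966 = 4.527621
Modified duration = D / (1 + y/m) = 4.527621 / (1 + 0.015000) = 4.460710


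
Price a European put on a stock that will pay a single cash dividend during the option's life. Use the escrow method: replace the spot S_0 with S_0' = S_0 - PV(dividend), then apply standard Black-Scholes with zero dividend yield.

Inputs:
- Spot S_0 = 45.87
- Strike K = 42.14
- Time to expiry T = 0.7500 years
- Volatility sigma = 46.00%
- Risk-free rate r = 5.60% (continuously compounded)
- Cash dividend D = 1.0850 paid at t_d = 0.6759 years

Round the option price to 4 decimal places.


Answer: Price = 4.7428

Derivation:
PV(D) = D * exp(-r * t_d) = 1.0850 * 0.96285697 = 1.04469982
S_0' = S_0 - PV(D) = 45.8700 - 1.04469982 = 44.82530018
d1 = (ln(S_0'/K) + (r + sigma^2/2)*T) / (sigma*sqrt(T)) = 0.45968455
d2 = d1 - sigma*sqrt(T) = 0.06131286
exp(-rT) = 0.95886978
N(-d1) = 0.32287133; N(-d2) = 0.47555502
P = K * exp(-rT) * N(-d2) - S_0' * N(-d1) = 42.1400 * 0.95886978 * 0.47555502 - 44.82530018 * 0.32287133 = 4.7428


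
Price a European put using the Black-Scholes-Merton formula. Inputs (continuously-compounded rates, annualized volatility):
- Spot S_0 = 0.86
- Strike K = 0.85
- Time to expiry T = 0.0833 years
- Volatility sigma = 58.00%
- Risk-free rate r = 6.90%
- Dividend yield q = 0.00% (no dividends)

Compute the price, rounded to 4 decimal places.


Answer: Price = 0.0497

Derivation:
d1 = (ln(S/K) + (r - q + 0.5*sigma^2) * T) / (sigma * sqrt(T)) = 0.18790418
d2 = d1 - sigma * sqrt(T) = 0.02050609
exp(-rT) = 0.99426879; exp(-qT) = 1.00000000
P = K * exp(-rT) * N(-d2) - S_0 * exp(-qT) * N(-d1)
N(-d1) = 0.42547588; N(-d2) = 0.49181983
P = 0.8500 * 0.99426879 * 0.49181983 - 0.8600 * 1.00000000 * 0.42547588 = 0.0497


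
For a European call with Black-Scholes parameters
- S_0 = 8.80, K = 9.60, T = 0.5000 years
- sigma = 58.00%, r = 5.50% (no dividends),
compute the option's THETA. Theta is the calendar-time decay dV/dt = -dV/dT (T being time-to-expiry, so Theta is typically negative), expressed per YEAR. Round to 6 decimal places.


Answer: Theta = -1.623746

Derivation:
d1 = 0.0599544209; d2 = -0.3501675122
phi(d1) = 0.3982259188; exp(-qT) = 1.0000000000; exp(-rT) = 0.9728746826
Theta = -S*exp(-qT)*phi(d1)*sigma/(2*sqrt(T)) - r*K*exp(-rT)*N(d2) + q*S*exp(-qT)*N(d1)
N(d1) = 0.5239040319; N(d2) = 0.3631064933; sqrt(T) = 0.7071067812
Term 1 = -8.8000 * 1.0000000000 * 0.3982259188 * 0.5800 / (2 * 0.7071067812) = -1.4372264159
Term 2 = -0.0550 * 9.6000 * 0.9728746826 * 0.3631064933 = -0.1865197564
Term 3 = 0 (no dividend yield, q = 0)
Theta = -1.4372264159 + (-0.1865197564) + (0.0000000000) = -1.623746


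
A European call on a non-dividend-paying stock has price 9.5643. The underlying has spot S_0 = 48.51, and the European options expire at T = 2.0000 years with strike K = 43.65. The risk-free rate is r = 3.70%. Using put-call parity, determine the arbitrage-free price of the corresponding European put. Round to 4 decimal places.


Answer: Put price = 1.5908

Derivation:
Put-call parity: C - P = S_0 * exp(-qT) - K * exp(-rT).
S_0 * exp(-qT) = 48.5100 * 1.00000000 = 48.51000000
K * exp(-rT) = 43.6500 * 0.92867169 = 40.53651944
P = C - S*exp(-qT) + K*exp(-rT)
P = 9.5643 - 48.51000000 + 40.53651944 = 1.5908


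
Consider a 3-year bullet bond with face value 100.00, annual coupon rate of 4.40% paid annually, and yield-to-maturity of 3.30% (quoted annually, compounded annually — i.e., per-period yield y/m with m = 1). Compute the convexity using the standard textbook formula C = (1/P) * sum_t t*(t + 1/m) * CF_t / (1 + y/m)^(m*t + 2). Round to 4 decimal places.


Answer: Convexity = 10.6335

Derivation:
Coupon per period c = face * coupon_rate / m = 4.400000
Periods per year m = 1; per-period yield y/m = 0.033000
Number of cashflows N = 3
Cashflows (t years, CF_t, discount factor 1/(1+y/m)^(m*t), PV):
  t = 1.0000: CF_t = 4.400000, DF = 0.968054, PV = 4.259439
  t = 2.0000: CF_t = 4.400000, DF = 0.937129, PV = 4.123367
  t = 3.0000: CF_t = 104.400000, DF = 0.907192, PV = 94.710806
Price P = sum_t PV_t = 103.093612
Convexity numerator sum_t t*(t + 1/m) * CF_t / (1+y/m)^(m*t + 2):
  t = 1.0000: term = 7.983286
  t = 2.0000: term = 23.184762
  t = 3.0000: term = 1065.074868
Convexity = (1/P) * sum = 1096.242917 / 103.093612 = 10.633471


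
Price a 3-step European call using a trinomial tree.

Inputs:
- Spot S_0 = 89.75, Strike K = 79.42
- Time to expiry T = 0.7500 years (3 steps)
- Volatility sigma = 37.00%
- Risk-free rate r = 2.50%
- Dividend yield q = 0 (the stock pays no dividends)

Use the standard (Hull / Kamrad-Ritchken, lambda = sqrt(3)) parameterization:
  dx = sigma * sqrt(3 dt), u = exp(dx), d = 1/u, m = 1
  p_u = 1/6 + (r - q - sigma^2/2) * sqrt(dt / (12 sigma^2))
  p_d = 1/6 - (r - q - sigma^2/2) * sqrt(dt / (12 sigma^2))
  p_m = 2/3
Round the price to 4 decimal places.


dt = T/N = 0.250000; dx = sigma*sqrt(3*dt) = 0.320429
u = exp(dx) = 1.377719; d = 1/u = 0.725837
p_u = 0.149717, p_m = 0.666667, p_d = 0.183617
Discount per step: exp(-r*dt) = 0.993769
Stock lattice S(k, j) with j the centered position index:
  k=0: S(0,+0) = 89.7500
  k=1: S(1,-1) = 65.1439; S(1,+0) = 89.7500; S(1,+1) = 123.6503
  k=2: S(2,-2) = 47.2839; S(2,-1) = 65.1439; S(2,+0) = 89.7500; S(2,+1) = 123.6503; S(2,+2) = 170.3554
  k=3: S(3,-3) = 34.3204; S(3,-2) = 47.2839; S(3,-1) = 65.1439; S(3,+0) = 89.7500; S(3,+1) = 123.6503; S(3,+2) = 170.3554; S(3,+3) = 234.7019
Terminal payoffs V(N, j) = max(S_T - K, 0):
  V(3,-3) = 0.000000; V(3,-2) = 0.000000; V(3,-1) = 0.000000; V(3,+0) = 10.330000; V(3,+1) = 44.230301; V(3,+2) = 90.935397; V(3,+3) = 155.281906
Backward induction: V(k, j) = exp(-r*dt) * [p_u * V(k+1, j+1) + p_m * V(k+1, j) + p_d * V(k+1, j-1)]
  V(2,-2) = exp(-r*dt) * [p_u*0.000000 + p_m*0.000000 + p_d*0.000000] = 0.000000
  V(2,-1) = exp(-r*dt) * [p_u*10.330000 + p_m*0.000000 + p_d*0.000000] = 1.536938
  V(2,+0) = exp(-r*dt) * [p_u*44.230301 + p_m*10.330000 + p_d*0.000000] = 13.424518
  V(2,+1) = exp(-r*dt) * [p_u*90.935397 + p_m*44.230301 + p_d*10.330000] = 44.717817
  V(2,+2) = exp(-r*dt) * [p_u*155.281906 + p_m*90.935397 + p_d*44.230301] = 91.420152
  V(1,-1) = exp(-r*dt) * [p_u*13.424518 + p_m*1.536938 + p_d*0.000000] = 3.015594
  V(1,+0) = exp(-r*dt) * [p_u*44.717817 + p_m*13.424518 + p_d*1.536938] = 15.827660
  V(1,+1) = exp(-r*dt) * [p_u*91.420152 + p_m*44.717817 + p_d*13.424518] = 45.677592
  V(0,+0) = exp(-r*dt) * [p_u*45.677592 + p_m*15.827660 + p_d*3.015594] = 17.832386

Answer: Price = V(0,0) = 17.8324


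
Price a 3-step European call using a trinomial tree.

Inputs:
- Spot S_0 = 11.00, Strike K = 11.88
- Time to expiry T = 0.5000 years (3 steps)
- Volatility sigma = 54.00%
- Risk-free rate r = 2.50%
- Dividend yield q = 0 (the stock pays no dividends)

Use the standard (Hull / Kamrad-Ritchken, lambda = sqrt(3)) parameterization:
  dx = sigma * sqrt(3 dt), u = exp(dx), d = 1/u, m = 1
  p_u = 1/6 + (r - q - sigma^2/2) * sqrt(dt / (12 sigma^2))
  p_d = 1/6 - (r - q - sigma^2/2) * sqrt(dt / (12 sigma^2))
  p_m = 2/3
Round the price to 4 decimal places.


Answer: Price = V(0,0) = 1.3479

Derivation:
dt = T/N = 0.166667; dx = sigma*sqrt(3*dt) = 0.381838
u = exp(dx) = 1.464974; d = 1/u = 0.682606
p_u = 0.140303, p_m = 0.666667, p_d = 0.193030
Discount per step: exp(-r*dt) = 0.995842
Stock lattice S(k, j) with j the centered position index:
  k=0: S(0,+0) = 11.0000
  k=1: S(1,-1) = 7.5087; S(1,+0) = 11.0000; S(1,+1) = 16.1147
  k=2: S(2,-2) = 5.1255; S(2,-1) = 7.5087; S(2,+0) = 11.0000; S(2,+1) = 16.1147; S(2,+2) = 23.6076
  k=3: S(3,-3) = 3.4987; S(3,-2) = 5.1255; S(3,-1) = 7.5087; S(3,+0) = 11.0000; S(3,+1) = 16.1147; S(3,+2) = 23.6076; S(3,+3) = 34.5846
Terminal payoffs V(N, j) = max(S_T - K, 0):
  V(3,-3) = 0.000000; V(3,-2) = 0.000000; V(3,-1) = 0.000000; V(3,+0) = 0.000000; V(3,+1) = 4.234717; V(3,+2) = 11.727645; V(3,+3) = 22.704592
Backward induction: V(k, j) = exp(-r*dt) * [p_u * V(k+1, j+1) + p_m * V(k+1, j) + p_d * V(k+1, j-1)]
  V(2,-2) = exp(-r*dt) * [p_u*0.000000 + p_m*0.000000 + p_d*0.000000] = 0.000000
  V(2,-1) = exp(-r*dt) * [p_u*0.000000 + p_m*0.000000 + p_d*0.000000] = 0.000000
  V(2,+0) = exp(-r*dt) * [p_u*4.234717 + p_m*0.000000 + p_d*0.000000] = 0.591673
  V(2,+1) = exp(-r*dt) * [p_u*11.727645 + p_m*4.234717 + p_d*0.000000] = 4.449987
  V(2,+2) = exp(-r*dt) * [p_u*22.704592 + p_m*11.727645 + p_d*4.234717] = 11.772227
  V(1,-1) = exp(-r*dt) * [p_u*0.591673 + p_m*0.000000 + p_d*0.000000] = 0.082668
  V(1,+0) = exp(-r*dt) * [p_u*4.449987 + p_m*0.591673 + p_d*0.000000] = 1.014559
  V(1,+1) = exp(-r*dt) * [p_u*11.772227 + p_m*4.449987 + p_d*0.591673] = 4.712869
  V(0,+0) = exp(-r*dt) * [p_u*4.712869 + p_m*1.014559 + p_d*0.082668] = 1.347931
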